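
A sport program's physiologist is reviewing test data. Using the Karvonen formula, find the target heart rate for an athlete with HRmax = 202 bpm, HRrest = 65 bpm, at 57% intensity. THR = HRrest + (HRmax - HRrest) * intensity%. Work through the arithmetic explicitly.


HRR = 202 - 65 = 137
THR = 65 + 137 * 0.57
= 65 + 78.09
= 143.09 bpm

143.09 bpm


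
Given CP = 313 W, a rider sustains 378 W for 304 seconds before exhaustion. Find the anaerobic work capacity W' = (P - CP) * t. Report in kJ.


Excess power = 378 - 313 = 65 W
Work above CP = 65 * 304 = 19760 J
W' = 19.76 kJ

19.76 kJ


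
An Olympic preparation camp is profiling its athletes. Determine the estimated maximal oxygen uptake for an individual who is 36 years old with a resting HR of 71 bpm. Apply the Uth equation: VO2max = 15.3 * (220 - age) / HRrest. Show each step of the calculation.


HRmax = 220 - 36 = 184
VO2max = 15.3 * (184 / 71)
= 15.3 * 2.5915
= 39.65 mL/kg/min

39.65 mL/kg/min


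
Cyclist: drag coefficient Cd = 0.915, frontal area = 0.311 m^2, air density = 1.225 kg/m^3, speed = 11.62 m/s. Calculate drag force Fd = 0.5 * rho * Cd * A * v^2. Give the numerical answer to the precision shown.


v^2 = 11.62^2 = 135.0244
Fd = 0.5 * 1.225 * 0.915 * 0.311 * 135.0244
= 23.534 N

23.534 N


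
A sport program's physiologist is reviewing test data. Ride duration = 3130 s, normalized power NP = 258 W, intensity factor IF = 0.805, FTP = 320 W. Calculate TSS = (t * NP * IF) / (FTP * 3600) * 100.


Numerator = 3130 * 258 * 0.805 = 650069.7
Denominator = 320 * 3600 = 1152000
TSS = 650069.7 / 1152000 * 100
= 56.43

56.43 TSS


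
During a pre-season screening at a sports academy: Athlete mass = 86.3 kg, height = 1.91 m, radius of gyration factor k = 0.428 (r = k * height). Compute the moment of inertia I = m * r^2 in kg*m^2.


r = k * height = 0.428 * 1.91 = 0.81748 m
r^2 = 0.81748^2 = 0.668274
I = 86.3 * 0.668274 = 57.672 kg*m^2

57.672 kg*m^2


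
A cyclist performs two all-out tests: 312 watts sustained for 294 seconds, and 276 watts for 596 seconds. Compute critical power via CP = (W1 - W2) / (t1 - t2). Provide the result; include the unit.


W1 = P1 * t1 = 312 * 294 = 91728 J
W2 = P2 * t2 = 276 * 596 = 164496 J
CP = (91728 - 164496) / (294 - 596)
= 240.95 W

240.95 W


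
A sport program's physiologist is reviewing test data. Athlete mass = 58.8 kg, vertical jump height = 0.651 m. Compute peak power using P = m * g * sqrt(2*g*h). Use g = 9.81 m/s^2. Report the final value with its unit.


sqrt(2 * 9.81 * 0.651) = sqrt(12.77262) = 3.57388 m/s
P = 58.8 * 9.81 * 3.57388
= 2061.51 W

2061.51 W


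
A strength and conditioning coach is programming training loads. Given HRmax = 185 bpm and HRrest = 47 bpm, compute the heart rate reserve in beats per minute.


Heart rate reserve = maximum HR minus resting HR
HRR = 185 - 47 = 138 bpm

138 bpm


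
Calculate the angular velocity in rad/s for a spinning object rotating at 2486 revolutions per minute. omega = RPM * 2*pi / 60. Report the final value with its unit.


omega = RPM * 2*pi / 60
= 2486 * 6.28318531 / 60
= 260.333 rad/s

260.333 rad/s


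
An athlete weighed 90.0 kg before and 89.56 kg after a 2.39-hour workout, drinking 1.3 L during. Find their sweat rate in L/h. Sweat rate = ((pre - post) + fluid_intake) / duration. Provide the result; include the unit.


Body mass change = 0.44 kg
Total sweat loss = 0.44 + 1.3 = 1.74 L
Rate = 1.74 / 2.39 = 0.728 L/h

0.728 L/h


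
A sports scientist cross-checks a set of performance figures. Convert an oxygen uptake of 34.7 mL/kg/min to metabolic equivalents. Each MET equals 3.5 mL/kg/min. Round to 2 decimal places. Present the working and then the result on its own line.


One MET = 3.5 mL/kg/min
Number of METs = 34.7 / 3.5
= 9.91 METs

9.91 METs


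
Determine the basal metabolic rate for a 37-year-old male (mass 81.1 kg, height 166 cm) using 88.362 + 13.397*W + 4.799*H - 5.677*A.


BMR = 88.362 + 13.397*81.1 + 4.799*166 - 5.677*37
= 1761.44 kcal/day

1761.44 kcal/day


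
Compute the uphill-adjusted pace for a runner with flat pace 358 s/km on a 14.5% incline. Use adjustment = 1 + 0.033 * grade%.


Adjustment factor = 1 + 0.033 * 14.5 = 1.4785
Grade-adjusted pace = 358 * 1.4785 = 529.3 s/km

529.3 s/km


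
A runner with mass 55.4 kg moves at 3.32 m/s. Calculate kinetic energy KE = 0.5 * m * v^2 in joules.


v^2 = 3.32^2 = 11.0224
KE = 0.5 * 55.4 * 11.0224
= 305.32 J

305.32 J


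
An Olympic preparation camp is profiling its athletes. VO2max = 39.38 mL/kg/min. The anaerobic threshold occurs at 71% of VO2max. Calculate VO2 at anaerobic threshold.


AT fraction = 71 / 100 = 0.71
AT VO2 = 39.38 * 0.71
= 27.96 mL/kg/min

27.96 mL/kg/min


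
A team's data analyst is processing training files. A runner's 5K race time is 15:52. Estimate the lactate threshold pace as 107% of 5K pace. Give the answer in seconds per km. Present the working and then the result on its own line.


Total race time = 15*60 + 52 = 952 seconds
5K pace = 952 / 5 = 190.4 sec/km
LT pace = 190.4 * 1.07 = 203.73 sec/km

203.73 s/km


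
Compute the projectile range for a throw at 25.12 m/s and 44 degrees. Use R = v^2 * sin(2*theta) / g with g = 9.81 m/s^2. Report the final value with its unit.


Two times the angle = 88 degrees
sin(88) = 0.999391
R = 631.0144 * 0.999391 / 9.81 = 64.284 m

64.284 m


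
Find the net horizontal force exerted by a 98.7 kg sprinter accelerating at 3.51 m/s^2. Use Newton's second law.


Newton's second law: F = m * a
F = 98.7 * 3.51 = 346.44 N

346.44 N


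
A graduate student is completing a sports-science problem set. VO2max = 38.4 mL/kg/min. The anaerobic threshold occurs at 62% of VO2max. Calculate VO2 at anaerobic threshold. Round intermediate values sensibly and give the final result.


AT fraction = 62 / 100 = 0.62
AT VO2 = 38.4 * 0.62
= 23.81 mL/kg/min

23.81 mL/kg/min


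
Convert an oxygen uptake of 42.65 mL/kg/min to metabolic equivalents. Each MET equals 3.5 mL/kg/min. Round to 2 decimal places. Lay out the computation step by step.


One MET = 3.5 mL/kg/min
Number of METs = 42.65 / 3.5
= 12.19 METs

12.19 METs


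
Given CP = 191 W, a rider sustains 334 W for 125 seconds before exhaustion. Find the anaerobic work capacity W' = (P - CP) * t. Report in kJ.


Excess power = 334 - 191 = 143 W
Work above CP = 143 * 125 = 17875 J
W' = 17.875 kJ

17.875 kJ


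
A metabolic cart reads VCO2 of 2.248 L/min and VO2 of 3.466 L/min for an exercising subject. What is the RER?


RER = VCO2 / VO2 = 2.248 / 3.466 = 0.6486

0.6486


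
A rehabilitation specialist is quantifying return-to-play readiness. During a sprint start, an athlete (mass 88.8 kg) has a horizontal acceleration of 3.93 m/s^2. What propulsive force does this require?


Propulsive force = mass * acceleration
= 88.8 kg * 3.93 m/s^2
= 348.98 N

348.98 N


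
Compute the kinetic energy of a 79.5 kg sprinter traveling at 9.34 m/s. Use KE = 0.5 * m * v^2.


Velocity squared = 87.2356
KE = 0.5 * 79.5 * 87.2356 = 3467.62 J

3467.62 J


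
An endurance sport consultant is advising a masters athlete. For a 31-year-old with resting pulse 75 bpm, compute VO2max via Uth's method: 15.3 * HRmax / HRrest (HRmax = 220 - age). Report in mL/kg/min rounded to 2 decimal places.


Step 1: HRmax = 220 - 31 = 189 bpm
Step 2: Ratio = 189 / 75 = 2.52
Step 3: VO2max = 15.3 * 2.52 = 38.56 mL/kg/min

38.56 mL/kg/min


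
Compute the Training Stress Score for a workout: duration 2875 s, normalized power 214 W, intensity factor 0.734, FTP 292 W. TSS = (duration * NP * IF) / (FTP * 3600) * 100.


Product = 2875 * 214 * 0.734 = 451593.5
Base = 292 * 3600 = 1051200
TSS = 451593.5 / 1051200 * 100 = 42.96

42.96 TSS


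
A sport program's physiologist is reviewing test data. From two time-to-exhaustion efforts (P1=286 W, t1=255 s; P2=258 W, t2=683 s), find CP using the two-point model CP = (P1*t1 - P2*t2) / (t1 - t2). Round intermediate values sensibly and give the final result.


Work in trial 1 = 72930 J
Work in trial 2 = 176214 J
Delta work = -103284 J
Delta time = -428 s
CP = -103284 / -428 = 241.32 W

241.32 W


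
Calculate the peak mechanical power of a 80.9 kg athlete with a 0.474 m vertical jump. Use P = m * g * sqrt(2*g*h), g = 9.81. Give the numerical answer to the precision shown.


First, sqrt(2gh) = sqrt(2 * 9.81 * 0.474)
= sqrt(9.29988) = 3.04957 m/s
Power = 80.9 * 9.81 * 3.04957 = 2420.23 W

2420.23 W


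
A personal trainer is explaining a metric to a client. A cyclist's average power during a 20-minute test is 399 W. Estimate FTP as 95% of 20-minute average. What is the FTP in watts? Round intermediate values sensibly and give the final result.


FTP = 20-min power * 0.95
= 399 * 0.95
= 379.05 W

379.05 W


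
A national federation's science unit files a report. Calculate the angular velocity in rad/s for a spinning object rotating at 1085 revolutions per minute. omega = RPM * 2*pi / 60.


omega = RPM * 2*pi / 60
= 1085 * 6.28318531 / 60
= 113.621 rad/s

113.621 rad/s


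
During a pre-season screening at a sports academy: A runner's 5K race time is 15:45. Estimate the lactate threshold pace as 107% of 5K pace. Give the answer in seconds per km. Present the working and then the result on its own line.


Total race time = 15*60 + 45 = 945 seconds
5K pace = 945 / 5 = 189.0 sec/km
LT pace = 189.0 * 1.07 = 202.23 sec/km

202.23 s/km


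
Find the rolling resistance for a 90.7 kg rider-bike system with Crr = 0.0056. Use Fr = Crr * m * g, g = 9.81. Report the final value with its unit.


m * g = 90.7 * 9.81 = 889.767 N
Fr = 0.0056 * 889.767 = 4.983 N

4.983 N


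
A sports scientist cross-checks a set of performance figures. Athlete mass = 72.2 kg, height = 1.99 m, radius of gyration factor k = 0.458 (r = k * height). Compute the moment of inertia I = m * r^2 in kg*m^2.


r = k * height = 0.458 * 1.99 = 0.91142 m
r^2 = 0.91142^2 = 0.830686
I = 72.2 * 0.830686 = 59.976 kg*m^2

59.976 kg*m^2


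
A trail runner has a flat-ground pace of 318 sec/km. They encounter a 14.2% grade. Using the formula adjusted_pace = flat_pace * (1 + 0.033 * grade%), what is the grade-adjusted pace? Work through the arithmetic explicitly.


Grade factor = 1 + 0.033 * 14.2 = 1.4686
Adjusted = 318 * 1.4686 = 467.01 sec/km

467.01 s/km


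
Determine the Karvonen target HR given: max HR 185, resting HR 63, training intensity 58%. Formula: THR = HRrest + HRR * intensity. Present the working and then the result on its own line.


HRR = HRmax - HRrest = 185 - 63 = 122
THR = 63 + 122 * 0.58
= 133.76 bpm

133.76 bpm


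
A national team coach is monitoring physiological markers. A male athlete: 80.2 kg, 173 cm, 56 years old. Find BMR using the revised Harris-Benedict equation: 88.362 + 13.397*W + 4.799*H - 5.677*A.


Intercept = 88.362
Weight contribution = 13.397 * 80.2 = 1074.4394
Height contribution = 4.799 * 173 = 830.227
Age contribution = 5.677 * 56 = 317.912
BMR = 88.362 + 1074.4394 + 830.227 - 317.912
= 1675.12 kcal/day

1675.12 kcal/day


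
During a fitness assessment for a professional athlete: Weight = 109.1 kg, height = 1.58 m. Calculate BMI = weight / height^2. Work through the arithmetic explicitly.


height^2 = 1.58^2 = 2.4964
BMI = 109.1 / 2.4964 = 43.7 kg/m^2

43.7 kg/m^2


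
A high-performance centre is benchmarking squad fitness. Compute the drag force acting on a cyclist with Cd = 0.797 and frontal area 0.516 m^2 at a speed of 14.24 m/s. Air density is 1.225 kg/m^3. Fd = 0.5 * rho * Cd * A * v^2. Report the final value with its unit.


Step 1: v^2 = 202.7776
Step 2: Fd = 0.5 * 1.225 * 0.797 * 0.516 * 202.7776
= 51.078 N

51.078 N


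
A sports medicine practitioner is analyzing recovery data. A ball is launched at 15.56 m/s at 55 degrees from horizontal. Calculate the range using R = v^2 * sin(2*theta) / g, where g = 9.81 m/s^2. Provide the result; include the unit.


sin(2 * 55) = sin(110) = 0.939693
v^2 = 15.56^2 = 242.1136
R = 242.1136 * 0.939693 / 9.81
= 23.192 m

23.192 m


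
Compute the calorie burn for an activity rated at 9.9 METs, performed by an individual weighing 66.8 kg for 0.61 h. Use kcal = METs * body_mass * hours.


Product of METs and mass = 9.9 * 66.8 = 661.32
Total kcal = 661.32 * 0.61 = 403.41 kcal

403.41 kcal


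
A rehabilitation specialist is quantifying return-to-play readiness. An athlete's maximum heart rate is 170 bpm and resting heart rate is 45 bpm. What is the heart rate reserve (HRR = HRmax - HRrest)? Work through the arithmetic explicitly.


HRR = HRmax - HRrest
= 170 - 45
= 125 bpm

125 bpm


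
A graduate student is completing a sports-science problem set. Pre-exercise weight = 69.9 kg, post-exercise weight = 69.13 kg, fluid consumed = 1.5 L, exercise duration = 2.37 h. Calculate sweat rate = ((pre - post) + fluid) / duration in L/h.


Weight loss = 69.9 - 69.13 = 0.77 kg (approx L)
Total sweat = 0.77 + 1.5 = 2.27 L
Sweat rate = 2.27 / 2.37 = 0.958 L/h

0.958 L/h


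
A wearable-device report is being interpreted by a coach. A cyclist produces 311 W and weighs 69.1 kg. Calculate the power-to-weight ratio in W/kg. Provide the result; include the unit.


P/W = power / mass
= 311 / 69.1
= 4.501 W/kg

4.501 W/kg


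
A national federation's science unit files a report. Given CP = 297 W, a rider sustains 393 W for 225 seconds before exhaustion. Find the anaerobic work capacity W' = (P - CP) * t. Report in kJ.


Excess power = 393 - 297 = 96 W
Work above CP = 96 * 225 = 21600 J
W' = 21.6 kJ

21.6 kJ


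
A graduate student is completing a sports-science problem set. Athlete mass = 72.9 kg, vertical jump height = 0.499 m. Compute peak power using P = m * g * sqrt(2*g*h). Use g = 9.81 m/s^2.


sqrt(2 * 9.81 * 0.499) = sqrt(9.79038) = 3.128958 m/s
P = 72.9 * 9.81 * 3.128958
= 2237.67 W

2237.67 W


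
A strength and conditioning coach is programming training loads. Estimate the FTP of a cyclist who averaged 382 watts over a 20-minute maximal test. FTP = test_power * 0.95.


FTP = 382 * 0.95 = 362.9 W

362.9 W


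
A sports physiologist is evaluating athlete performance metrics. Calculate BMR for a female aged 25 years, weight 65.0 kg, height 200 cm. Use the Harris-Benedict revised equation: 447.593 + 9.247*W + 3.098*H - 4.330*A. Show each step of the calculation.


Substituting values:
W term = 9.247 * 65.0 = 601.055
H term = 3.098 * 200 = 619.6
A term = 4.330 * 25 = 108.25
BMR = 1560.0 kcal/day

1560.0 kcal/day


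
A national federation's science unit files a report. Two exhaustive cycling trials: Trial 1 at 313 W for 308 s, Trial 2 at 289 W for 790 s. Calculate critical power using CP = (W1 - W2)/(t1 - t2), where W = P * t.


W1 = 313 * 308 = 96404 J
W2 = 289 * 790 = 228310 J
CP = (96404 - 228310) / (308 - 790)
= -131906 / -482
= 273.66 W

273.66 W


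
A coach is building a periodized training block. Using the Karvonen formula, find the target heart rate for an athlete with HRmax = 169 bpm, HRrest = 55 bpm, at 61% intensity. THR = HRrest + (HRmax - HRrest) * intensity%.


HRR = 169 - 55 = 114
THR = 55 + 114 * 0.61
= 55 + 69.54
= 124.54 bpm

124.54 bpm


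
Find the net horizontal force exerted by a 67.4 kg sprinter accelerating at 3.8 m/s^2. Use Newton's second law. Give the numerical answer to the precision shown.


Newton's second law: F = m * a
F = 67.4 * 3.8 = 256.12 N

256.12 N


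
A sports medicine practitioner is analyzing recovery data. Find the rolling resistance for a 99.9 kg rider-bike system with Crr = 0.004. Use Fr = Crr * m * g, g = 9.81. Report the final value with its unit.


m * g = 99.9 * 9.81 = 980.019 N
Fr = 0.004 * 980.019 = 3.92 N

3.92 N


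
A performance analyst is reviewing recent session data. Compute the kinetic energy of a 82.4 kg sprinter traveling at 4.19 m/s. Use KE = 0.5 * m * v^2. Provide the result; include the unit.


Velocity squared = 17.5561
KE = 0.5 * 82.4 * 17.5561 = 723.31 J

723.31 J


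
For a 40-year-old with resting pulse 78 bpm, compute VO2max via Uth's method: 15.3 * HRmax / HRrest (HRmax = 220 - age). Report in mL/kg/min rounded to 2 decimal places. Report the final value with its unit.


Step 1: HRmax = 220 - 40 = 180 bpm
Step 2: Ratio = 180 / 78 = 2.3077
Step 3: VO2max = 15.3 * 2.3077 = 35.31 mL/kg/min

35.31 mL/kg/min


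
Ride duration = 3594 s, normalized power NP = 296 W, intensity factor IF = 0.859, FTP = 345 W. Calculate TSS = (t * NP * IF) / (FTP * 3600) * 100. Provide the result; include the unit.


Numerator = 3594 * 296 * 0.859 = 913824.816
Denominator = 345 * 3600 = 1242000
TSS = 913824.816 / 1242000 * 100
= 73.58

73.58 TSS


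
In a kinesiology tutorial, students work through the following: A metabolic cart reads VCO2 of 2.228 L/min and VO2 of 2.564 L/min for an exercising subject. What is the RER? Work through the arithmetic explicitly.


RER = VCO2 / VO2 = 2.228 / 2.564 = 0.869

0.869


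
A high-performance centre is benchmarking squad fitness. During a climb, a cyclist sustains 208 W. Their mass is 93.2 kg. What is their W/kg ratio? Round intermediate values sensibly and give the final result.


Power-to-weight = 208 W / 93.2 kg
= 2.232 W/kg

2.232 W/kg


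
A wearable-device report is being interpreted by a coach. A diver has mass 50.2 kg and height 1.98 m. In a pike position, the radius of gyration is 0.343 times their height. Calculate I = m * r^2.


r = 0.343 * 1.98 = 0.67914 m
I = m * r^2 = 50.2 * 0.461231 = 23.154 kg*m^2

23.154 kg*m^2


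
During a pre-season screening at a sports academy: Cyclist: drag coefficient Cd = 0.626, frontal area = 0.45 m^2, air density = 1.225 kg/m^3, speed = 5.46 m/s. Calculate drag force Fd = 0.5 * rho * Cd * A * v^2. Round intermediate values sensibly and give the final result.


v^2 = 5.46^2 = 29.8116
Fd = 0.5 * 1.225 * 0.626 * 0.45 * 29.8116
= 5.144 N

5.144 N


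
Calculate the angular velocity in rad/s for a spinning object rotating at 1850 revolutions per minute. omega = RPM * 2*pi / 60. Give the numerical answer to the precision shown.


omega = RPM * 2*pi / 60
= 1850 * 6.28318531 / 60
= 193.732 rad/s

193.732 rad/s


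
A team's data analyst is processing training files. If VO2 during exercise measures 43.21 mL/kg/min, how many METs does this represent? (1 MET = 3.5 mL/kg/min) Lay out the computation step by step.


METs = VO2 / 3.5 = 43.21 / 3.5 = 12.35

12.35 METs


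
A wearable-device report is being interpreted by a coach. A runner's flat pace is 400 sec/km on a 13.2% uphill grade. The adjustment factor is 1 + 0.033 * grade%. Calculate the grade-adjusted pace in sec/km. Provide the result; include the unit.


Factor = 1 + 0.033 * 13.2 = 1.4356
Adjusted pace = 400 * 1.4356
= 574.24 sec/km

574.24 s/km


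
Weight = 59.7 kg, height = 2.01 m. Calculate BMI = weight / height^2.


height^2 = 2.01^2 = 4.0401
BMI = 59.7 / 4.0401 = 14.78 kg/m^2

14.78 kg/m^2


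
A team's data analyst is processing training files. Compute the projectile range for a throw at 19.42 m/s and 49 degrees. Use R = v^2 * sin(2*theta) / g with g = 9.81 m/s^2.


Two times the angle = 98 degrees
sin(98) = 0.990268
R = 377.1364 * 0.990268 / 9.81 = 38.07 m

38.07 m


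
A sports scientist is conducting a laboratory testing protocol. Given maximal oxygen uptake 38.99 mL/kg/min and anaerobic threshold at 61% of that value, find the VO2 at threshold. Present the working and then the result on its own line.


Percentage as decimal = 0.61
VO2 at AT = 38.99 * 0.61 = 23.78 mL/kg/min

23.78 mL/kg/min


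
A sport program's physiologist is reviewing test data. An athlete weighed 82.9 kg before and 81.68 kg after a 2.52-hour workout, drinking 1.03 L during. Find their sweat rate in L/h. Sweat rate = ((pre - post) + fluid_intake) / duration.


Body mass change = 1.22 kg
Total sweat loss = 1.22 + 1.03 = 2.25 L
Rate = 2.25 / 2.52 = 0.893 L/h

0.893 L/h


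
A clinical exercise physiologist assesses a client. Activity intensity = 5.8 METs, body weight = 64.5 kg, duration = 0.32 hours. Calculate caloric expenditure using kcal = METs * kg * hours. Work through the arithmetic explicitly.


kcal = 5.8 * 64.5 * 0.32
= 374.1 * 0.32
= 119.71 kcal

119.71 kcal


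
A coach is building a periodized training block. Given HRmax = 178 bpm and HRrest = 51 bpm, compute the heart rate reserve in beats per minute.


Heart rate reserve = maximum HR minus resting HR
HRR = 178 - 51 = 127 bpm

127 bpm


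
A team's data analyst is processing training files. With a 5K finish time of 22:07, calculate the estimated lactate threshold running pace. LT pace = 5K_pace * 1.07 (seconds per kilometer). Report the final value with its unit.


Race duration = 1327 s for 5 km
Average pace = 1327 / 5 = 265.4 s/km
LT pace = 265.4 * 1.07
= 283.98 s/km

283.98 s/km


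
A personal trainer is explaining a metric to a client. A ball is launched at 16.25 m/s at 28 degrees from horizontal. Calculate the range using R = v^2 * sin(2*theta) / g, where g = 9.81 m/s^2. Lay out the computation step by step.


sin(2 * 28) = sin(56) = 0.829038
v^2 = 16.25^2 = 264.0625
R = 264.0625 * 0.829038 / 9.81
= 22.316 m

22.316 m


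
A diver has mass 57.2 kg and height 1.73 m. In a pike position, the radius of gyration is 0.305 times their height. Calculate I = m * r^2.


r = 0.305 * 1.73 = 0.52765 m
I = m * r^2 = 57.2 * 0.278415 = 15.925 kg*m^2

15.925 kg*m^2


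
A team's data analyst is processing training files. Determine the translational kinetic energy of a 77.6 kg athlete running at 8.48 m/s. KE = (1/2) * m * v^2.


KE = 0.5 * m * v^2
= 0.5 * 77.6 * 8.48^2
= 0.5 * 77.6 * 71.9104
= 2790.12 J

2790.12 J


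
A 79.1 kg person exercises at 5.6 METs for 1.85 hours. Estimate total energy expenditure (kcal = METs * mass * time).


Energy = METs * mass(kg) * time(h)
= 5.6 * 79.1 * 1.85
= 819.48 kcal

819.48 kcal


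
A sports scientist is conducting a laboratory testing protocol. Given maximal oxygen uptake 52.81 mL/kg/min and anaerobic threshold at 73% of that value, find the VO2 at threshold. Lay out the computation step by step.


Percentage as decimal = 0.73
VO2 at AT = 52.81 * 0.73 = 38.55 mL/kg/min

38.55 mL/kg/min


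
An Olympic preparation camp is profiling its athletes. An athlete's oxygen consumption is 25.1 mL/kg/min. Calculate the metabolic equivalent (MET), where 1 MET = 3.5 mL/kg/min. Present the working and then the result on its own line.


MET = VO2 / 3.5
= 25.1 / 3.5
= 7.17 METs

7.17 METs


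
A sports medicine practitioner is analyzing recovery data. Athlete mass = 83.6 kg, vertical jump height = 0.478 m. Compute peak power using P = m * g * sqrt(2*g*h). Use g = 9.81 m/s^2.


sqrt(2 * 9.81 * 0.478) = sqrt(9.37836) = 3.062411 m/s
P = 83.6 * 9.81 * 3.062411
= 2511.53 W

2511.53 W


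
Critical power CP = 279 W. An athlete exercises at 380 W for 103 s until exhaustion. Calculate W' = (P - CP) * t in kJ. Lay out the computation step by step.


P - CP = 380 - 279 = 101 W
W' = 101 * 103 = 10403 J
= 10403 / 1000 = 10.403 kJ

10.403 kJ


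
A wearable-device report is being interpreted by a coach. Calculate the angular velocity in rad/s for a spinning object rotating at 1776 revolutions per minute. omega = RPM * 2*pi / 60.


omega = RPM * 2*pi / 60
= 1776 * 6.28318531 / 60
= 185.982 rad/s

185.982 rad/s


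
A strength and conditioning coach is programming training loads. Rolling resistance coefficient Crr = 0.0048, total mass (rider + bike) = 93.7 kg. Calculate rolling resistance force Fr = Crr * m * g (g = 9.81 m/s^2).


Fr = Crr * m * g
= 0.0048 * 93.7 * 9.81
= 4.412 N

4.412 N


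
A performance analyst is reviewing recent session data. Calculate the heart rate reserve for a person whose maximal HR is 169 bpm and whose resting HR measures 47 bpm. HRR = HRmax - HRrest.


HRmax = 169 bpm
HRrest = 47 bpm
HRR = 169 - 47 = 122 bpm

122 bpm


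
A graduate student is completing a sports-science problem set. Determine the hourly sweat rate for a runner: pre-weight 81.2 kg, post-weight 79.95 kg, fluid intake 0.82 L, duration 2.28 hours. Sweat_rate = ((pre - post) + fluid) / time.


Mass lost = 81.2 - 79.95 = 1.25 kg
Add fluid consumed: 1.25 + 0.82 = 2.07 L total sweat
Sweat rate = 2.07 / 2.28 = 0.908 L/h

0.908 L/h


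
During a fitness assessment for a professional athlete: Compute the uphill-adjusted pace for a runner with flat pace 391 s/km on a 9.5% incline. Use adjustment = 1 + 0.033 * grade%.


Adjustment factor = 1 + 0.033 * 9.5 = 1.3135
Grade-adjusted pace = 391 * 1.3135 = 513.58 s/km

513.58 s/km


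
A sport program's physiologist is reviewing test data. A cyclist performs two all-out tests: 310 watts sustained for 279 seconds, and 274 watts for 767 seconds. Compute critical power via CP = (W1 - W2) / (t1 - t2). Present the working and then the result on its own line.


W1 = P1 * t1 = 310 * 279 = 86490 J
W2 = P2 * t2 = 274 * 767 = 210158 J
CP = (86490 - 210158) / (279 - 767)
= 253.42 W

253.42 W


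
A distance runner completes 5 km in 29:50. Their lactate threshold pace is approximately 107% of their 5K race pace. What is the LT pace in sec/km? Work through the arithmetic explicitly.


Convert to seconds: 29 min 50 s = 1790 s
Pace per km = 1790 / 5 = 358.0 s/km
LT pace = 358.0 * 1.07 = 383.06 s/km

383.06 s/km


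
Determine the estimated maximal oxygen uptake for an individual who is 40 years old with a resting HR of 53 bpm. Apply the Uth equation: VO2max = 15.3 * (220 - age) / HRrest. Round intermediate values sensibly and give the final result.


HRmax = 220 - 40 = 180
VO2max = 15.3 * (180 / 53)
= 15.3 * 3.3962
= 51.96 mL/kg/min

51.96 mL/kg/min


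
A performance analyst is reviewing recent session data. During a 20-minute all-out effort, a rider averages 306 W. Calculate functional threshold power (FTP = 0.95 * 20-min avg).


FTP = 0.95 * 306
= 290.7 W

290.7 W


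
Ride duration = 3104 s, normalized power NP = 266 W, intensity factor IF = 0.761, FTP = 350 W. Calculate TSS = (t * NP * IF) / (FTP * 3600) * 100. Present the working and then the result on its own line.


Numerator = 3104 * 266 * 0.761 = 628330.304
Denominator = 350 * 3600 = 1260000
TSS = 628330.304 / 1260000 * 100
= 49.87

49.87 TSS


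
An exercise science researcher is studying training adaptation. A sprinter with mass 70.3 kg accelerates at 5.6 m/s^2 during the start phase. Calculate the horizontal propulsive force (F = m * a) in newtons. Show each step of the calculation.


F = m * a
= 70.3 * 5.6
= 393.68 N

393.68 N


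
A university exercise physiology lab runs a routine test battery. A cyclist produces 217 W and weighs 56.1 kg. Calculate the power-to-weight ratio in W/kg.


P/W = power / mass
= 217 / 56.1
= 3.868 W/kg

3.868 W/kg


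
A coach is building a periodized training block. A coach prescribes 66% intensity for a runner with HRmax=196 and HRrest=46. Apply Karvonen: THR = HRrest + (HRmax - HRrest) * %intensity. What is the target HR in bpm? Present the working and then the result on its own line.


Heart rate reserve = 196 - 46 = 150
Intensity fraction = 66 / 100 = 0.66
THR = 46 + 150 * 0.66 = 145.0 bpm

145.0 bpm


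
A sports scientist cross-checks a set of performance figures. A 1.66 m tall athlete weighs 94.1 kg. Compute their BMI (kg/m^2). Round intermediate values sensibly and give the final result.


height^2 = 2.7556 m^2
BMI = 94.1 / 2.7556 = 34.15 kg/m^2

34.15 kg/m^2


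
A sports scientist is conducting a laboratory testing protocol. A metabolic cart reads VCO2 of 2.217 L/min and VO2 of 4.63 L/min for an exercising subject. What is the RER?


RER = VCO2 / VO2 = 2.217 / 4.63 = 0.4788

0.4788


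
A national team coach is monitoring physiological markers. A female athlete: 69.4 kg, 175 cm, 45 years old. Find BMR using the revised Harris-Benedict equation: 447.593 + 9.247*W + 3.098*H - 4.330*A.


Intercept = 447.593
Weight contribution = 9.247 * 69.4 = 641.7418
Height contribution = 3.098 * 175 = 542.15
Age contribution = 4.33 * 45 = 194.85
BMR = 447.593 + 641.7418 + 542.15 - 194.85
= 1436.63 kcal/day

1436.63 kcal/day


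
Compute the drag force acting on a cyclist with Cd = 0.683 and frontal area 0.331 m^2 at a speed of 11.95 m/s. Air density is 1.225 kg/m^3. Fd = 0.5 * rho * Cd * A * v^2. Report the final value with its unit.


Step 1: v^2 = 142.8025
Step 2: Fd = 0.5 * 1.225 * 0.683 * 0.331 * 142.8025
= 19.774 N

19.774 N


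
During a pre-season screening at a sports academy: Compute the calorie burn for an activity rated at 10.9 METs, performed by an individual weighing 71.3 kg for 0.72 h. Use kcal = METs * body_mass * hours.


Product of METs and mass = 10.9 * 71.3 = 777.17
Total kcal = 777.17 * 0.72 = 559.56 kcal

559.56 kcal


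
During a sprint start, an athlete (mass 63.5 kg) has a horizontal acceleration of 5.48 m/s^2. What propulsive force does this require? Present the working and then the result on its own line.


Propulsive force = mass * acceleration
= 63.5 kg * 5.48 m/s^2
= 347.98 N

347.98 N


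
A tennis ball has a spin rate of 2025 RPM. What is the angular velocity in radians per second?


Convert RPM to rad/s: multiply by 2*pi and divide by 60
omega = 2025 * 2 * pi / 60
= 212.058 rad/s

212.058 rad/s


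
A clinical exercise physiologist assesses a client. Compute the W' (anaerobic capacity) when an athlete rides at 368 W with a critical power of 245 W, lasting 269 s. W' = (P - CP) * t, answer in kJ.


Above-CP power = 123 W
Duration = 269 s
W' = 123 * 269 = 33087 J
Convert: 33087 / 1000 = 33.087 kJ

33.087 kJ


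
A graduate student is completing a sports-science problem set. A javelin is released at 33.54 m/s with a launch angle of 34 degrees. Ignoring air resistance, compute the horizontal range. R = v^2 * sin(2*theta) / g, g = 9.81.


Launch speed squared = 1124.9316
sin(2 * 34 deg) = 0.927184
Range = 1124.9316 * 0.927184 / 9.81
= 106.322 m

106.322 m


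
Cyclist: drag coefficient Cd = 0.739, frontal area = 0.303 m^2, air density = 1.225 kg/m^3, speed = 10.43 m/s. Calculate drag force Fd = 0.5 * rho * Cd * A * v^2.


v^2 = 10.43^2 = 108.7849
Fd = 0.5 * 1.225 * 0.739 * 0.303 * 108.7849
= 14.92 N

14.92 N


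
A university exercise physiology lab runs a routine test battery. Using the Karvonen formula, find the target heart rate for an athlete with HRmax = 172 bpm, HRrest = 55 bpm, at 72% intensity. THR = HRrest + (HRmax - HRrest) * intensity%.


HRR = 172 - 55 = 117
THR = 55 + 117 * 0.72
= 55 + 84.24
= 139.24 bpm

139.24 bpm


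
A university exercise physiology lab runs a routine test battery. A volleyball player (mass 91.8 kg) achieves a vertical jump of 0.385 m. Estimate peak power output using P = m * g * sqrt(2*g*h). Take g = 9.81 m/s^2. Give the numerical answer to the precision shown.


2 * g * h = 2 * 9.81 * 0.385 = 7.5537
sqrt(7.5537) = 2.7484 m/s
P = 91.8 * 9.81 * 2.7484 = 2475.09 W

2475.09 W


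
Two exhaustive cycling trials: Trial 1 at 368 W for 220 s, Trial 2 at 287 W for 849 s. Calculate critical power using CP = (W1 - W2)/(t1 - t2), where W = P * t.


W1 = 368 * 220 = 80960 J
W2 = 287 * 849 = 243663 J
CP = (80960 - 243663) / (220 - 849)
= -162703 / -629
= 258.67 W

258.67 W


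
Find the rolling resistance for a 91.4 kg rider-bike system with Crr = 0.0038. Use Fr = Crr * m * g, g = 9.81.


m * g = 91.4 * 9.81 = 896.634 N
Fr = 0.0038 * 896.634 = 3.407 N

3.407 N


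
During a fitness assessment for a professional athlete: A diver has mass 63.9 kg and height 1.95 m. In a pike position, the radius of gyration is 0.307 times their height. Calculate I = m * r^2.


r = 0.307 * 1.95 = 0.59865 m
I = m * r^2 = 63.9 * 0.358382 = 22.901 kg*m^2

22.901 kg*m^2


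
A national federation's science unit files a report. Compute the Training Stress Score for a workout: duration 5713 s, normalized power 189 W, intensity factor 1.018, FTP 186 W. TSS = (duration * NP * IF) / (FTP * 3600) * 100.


Product = 5713 * 189 * 1.018 = 1099192.626
Base = 186 * 3600 = 669600
TSS = 1099192.626 / 669600 * 100 = 164.16

164.16 TSS


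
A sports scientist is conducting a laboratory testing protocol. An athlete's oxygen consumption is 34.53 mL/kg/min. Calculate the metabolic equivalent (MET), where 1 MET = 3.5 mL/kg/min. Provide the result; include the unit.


MET = VO2 / 3.5
= 34.53 / 3.5
= 9.87 METs

9.87 METs


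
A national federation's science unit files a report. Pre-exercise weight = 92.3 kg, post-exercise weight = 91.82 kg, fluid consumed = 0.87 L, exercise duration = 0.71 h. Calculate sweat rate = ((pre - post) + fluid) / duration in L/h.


Weight loss = 92.3 - 91.82 = 0.48 kg (approx L)
Total sweat = 0.48 + 0.87 = 1.35 L
Sweat rate = 1.35 / 0.71 = 1.901 L/h

1.901 L/h


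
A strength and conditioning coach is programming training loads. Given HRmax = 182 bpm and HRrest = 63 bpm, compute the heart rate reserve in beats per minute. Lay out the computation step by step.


Heart rate reserve = maximum HR minus resting HR
HRR = 182 - 63 = 119 bpm

119 bpm


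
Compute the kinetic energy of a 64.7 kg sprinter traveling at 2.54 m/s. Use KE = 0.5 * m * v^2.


Velocity squared = 6.4516
KE = 0.5 * 64.7 * 6.4516 = 208.71 J

208.71 J


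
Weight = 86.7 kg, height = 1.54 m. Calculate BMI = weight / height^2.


height^2 = 1.54^2 = 2.3716
BMI = 86.7 / 2.3716 = 36.56 kg/m^2

36.56 kg/m^2


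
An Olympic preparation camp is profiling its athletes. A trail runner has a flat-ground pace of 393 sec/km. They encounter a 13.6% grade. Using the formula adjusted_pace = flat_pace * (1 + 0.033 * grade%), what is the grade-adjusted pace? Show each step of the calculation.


Grade factor = 1 + 0.033 * 13.6 = 1.4488
Adjusted = 393 * 1.4488 = 569.38 sec/km

569.38 s/km


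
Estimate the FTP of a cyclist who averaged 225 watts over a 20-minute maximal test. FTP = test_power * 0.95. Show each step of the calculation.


FTP = 225 * 0.95 = 213.75 W

213.75 W


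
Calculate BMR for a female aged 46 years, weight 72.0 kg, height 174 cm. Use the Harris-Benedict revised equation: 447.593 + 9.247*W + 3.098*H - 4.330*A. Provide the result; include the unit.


Substituting values:
W term = 9.247 * 72.0 = 665.784
H term = 3.098 * 174 = 539.052
A term = 4.330 * 46 = 199.18
BMR = 1453.25 kcal/day

1453.25 kcal/day


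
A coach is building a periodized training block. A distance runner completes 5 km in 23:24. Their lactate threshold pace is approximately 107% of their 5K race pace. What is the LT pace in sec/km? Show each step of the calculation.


Convert to seconds: 23 min 24 s = 1404 s
Pace per km = 1404 / 5 = 280.8 s/km
LT pace = 280.8 * 1.07 = 300.46 s/km

300.46 s/km


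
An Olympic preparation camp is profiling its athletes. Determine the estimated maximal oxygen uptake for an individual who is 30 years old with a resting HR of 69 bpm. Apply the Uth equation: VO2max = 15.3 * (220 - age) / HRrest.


HRmax = 220 - 30 = 190
VO2max = 15.3 * (190 / 69)
= 15.3 * 2.7536
= 42.13 mL/kg/min

42.13 mL/kg/min


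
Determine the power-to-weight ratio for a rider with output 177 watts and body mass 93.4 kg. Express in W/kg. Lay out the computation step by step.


P/W = 177 / 93.4 = 1.895 W/kg

1.895 W/kg


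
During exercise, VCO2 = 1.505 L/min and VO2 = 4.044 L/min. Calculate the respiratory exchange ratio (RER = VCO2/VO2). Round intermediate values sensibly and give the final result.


RER = VCO2 / VO2
= 1.505 / 4.044
= 0.3722

0.3722


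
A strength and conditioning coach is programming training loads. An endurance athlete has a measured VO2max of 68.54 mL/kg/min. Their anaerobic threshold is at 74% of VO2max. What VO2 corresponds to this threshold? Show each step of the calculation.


Anaerobic threshold VO2 = VO2max * 74%
= 68.54 * 0.74
= 50.72 mL/kg/min

50.72 mL/kg/min


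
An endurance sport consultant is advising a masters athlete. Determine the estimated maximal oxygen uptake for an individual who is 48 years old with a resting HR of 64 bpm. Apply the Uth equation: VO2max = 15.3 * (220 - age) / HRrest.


HRmax = 220 - 48 = 172
VO2max = 15.3 * (172 / 64)
= 15.3 * 2.6875
= 41.12 mL/kg/min

41.12 mL/kg/min


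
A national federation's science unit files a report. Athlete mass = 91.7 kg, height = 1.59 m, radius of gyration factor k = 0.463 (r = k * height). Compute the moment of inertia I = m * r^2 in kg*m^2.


r = k * height = 0.463 * 1.59 = 0.73617 m
r^2 = 0.73617^2 = 0.541946
I = 91.7 * 0.541946 = 49.696 kg*m^2

49.696 kg*m^2


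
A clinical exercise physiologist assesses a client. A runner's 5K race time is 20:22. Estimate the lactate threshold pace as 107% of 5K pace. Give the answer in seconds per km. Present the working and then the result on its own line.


Total race time = 20*60 + 22 = 1222 seconds
5K pace = 1222 / 5 = 244.4 sec/km
LT pace = 244.4 * 1.07 = 261.51 sec/km

261.51 s/km


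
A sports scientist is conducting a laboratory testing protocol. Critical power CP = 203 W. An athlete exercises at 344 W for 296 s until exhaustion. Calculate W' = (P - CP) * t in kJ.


P - CP = 344 - 203 = 141 W
W' = 141 * 296 = 41736 J
= 41736 / 1000 = 41.736 kJ

41.736 kJ


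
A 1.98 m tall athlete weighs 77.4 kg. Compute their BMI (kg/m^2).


height^2 = 3.9204 m^2
BMI = 77.4 / 3.9204 = 19.74 kg/m^2

19.74 kg/m^2


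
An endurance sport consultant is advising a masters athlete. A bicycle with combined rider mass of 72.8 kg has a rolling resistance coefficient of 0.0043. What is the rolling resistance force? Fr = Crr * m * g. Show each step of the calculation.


Fr = 0.0043 * 72.8 * 9.81
= 0.31304 * 9.81
= 3.071 N

3.071 N


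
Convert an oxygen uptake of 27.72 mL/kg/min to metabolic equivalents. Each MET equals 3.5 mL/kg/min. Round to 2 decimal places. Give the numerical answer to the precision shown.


One MET = 3.5 mL/kg/min
Number of METs = 27.72 / 3.5
= 7.92 METs

7.92 METs


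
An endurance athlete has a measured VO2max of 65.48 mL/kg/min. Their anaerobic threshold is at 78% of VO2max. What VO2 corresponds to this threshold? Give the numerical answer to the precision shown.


Anaerobic threshold VO2 = VO2max * 78%
= 65.48 * 0.78
= 51.07 mL/kg/min

51.07 mL/kg/min


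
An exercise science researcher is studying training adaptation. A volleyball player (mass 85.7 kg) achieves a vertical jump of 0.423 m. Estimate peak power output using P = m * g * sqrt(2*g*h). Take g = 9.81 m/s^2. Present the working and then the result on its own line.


2 * g * h = 2 * 9.81 * 0.423 = 8.29926
sqrt(8.29926) = 2.880844 m/s
P = 85.7 * 9.81 * 2.880844 = 2421.97 W

2421.97 W


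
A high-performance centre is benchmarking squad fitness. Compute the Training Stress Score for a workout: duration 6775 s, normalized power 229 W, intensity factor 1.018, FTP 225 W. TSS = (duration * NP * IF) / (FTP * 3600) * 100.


Product = 6775 * 229 * 1.018 = 1579401.55
Base = 225 * 3600 = 810000
TSS = 1579401.55 / 810000 * 100 = 194.99

194.99 TSS


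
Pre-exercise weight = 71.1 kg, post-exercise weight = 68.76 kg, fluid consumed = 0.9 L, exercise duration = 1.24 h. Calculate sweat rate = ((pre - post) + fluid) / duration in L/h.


Weight loss = 71.1 - 68.76 = 2.34 kg (approx L)
Total sweat = 2.34 + 0.9 = 3.24 L
Sweat rate = 3.24 / 1.24 = 2.613 L/h

2.613 L/h


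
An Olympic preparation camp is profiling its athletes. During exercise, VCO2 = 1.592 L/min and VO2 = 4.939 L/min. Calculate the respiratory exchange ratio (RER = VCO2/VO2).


RER = VCO2 / VO2
= 1.592 / 4.939
= 0.3223

0.3223


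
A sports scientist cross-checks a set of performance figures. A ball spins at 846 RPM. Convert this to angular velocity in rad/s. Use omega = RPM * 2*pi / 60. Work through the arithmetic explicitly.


omega = 846 * 2 * pi / 60
= 846 * 6.28318531 / 60
= 5315.575 / 60
= 88.593 rad/s

88.593 rad/s


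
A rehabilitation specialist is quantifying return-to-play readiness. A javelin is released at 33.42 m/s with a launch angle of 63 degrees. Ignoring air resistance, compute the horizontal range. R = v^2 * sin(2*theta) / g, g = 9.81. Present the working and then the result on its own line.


Launch speed squared = 1116.8964
sin(2 * 63 deg) = 0.809017
Range = 1116.8964 * 0.809017 / 9.81
= 92.109 m

92.109 m
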